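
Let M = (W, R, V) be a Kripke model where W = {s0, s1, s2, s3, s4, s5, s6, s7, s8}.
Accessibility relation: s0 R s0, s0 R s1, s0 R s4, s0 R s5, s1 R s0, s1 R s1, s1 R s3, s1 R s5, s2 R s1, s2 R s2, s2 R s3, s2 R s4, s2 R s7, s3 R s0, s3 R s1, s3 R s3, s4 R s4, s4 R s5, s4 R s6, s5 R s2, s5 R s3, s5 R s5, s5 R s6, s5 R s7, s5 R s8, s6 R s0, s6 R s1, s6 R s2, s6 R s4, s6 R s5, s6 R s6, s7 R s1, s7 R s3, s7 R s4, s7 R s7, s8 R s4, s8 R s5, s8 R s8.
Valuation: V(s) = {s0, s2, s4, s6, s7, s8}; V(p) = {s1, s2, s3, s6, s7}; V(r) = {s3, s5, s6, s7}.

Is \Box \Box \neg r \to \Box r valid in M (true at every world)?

Yes

Let φ = \Box \Box \neg r \to \Box r. Evaluate φ at each world:
  s0 (successors {s0, s1, s4, s5}): φ is true.
  s1 (successors {s0, s1, s3, s5}): φ is true.
  s2 (successors {s1, s2, s3, s4, s7}): φ is true.
  s3 (successors {s0, s1, s3}): φ is true.
  s4 (successors {s4, s5, s6}): φ is true.
  s5 (successors {s2, s3, s5, s6, s7, s8}): φ is true.
  s6 (successors {s0, s1, s2, s4, s5, s6}): φ is true.
  s7 (successors {s1, s3, s4, s7}): φ is true.
  s8 (successors {s4, s5, s8}): φ is true.
For instance, at s8:
  At s8: \Box \Box \neg r is false, \Box r is false, so \Box \Box \neg r \to \Box r is true.
    At s8: \Box \Box \neg r requires \Box \neg r at every successor {s4, s5, s8}.
      \Box \neg r fails at s4, so \Box \Box \neg r is false at s8.
    At s8: \Box r requires r at every successor {s4, s5, s8}.
      r fails at s4, so \Box r is false at s8.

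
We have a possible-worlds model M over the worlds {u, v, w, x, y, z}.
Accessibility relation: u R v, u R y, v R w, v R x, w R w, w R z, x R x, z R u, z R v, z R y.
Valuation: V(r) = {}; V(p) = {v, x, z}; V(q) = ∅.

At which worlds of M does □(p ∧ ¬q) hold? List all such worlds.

Recall that □ψ holds at a world iff ψ holds at every accessible world, and ◇ψ holds iff ψ holds at some accessible world.
Let φ = □(p ∧ ¬q). Evaluate φ at each world:
  u (successors {v, y}): φ is false.
  v (successors {w, x}): φ is false.
  w (successors {w, z}): φ is false.
  x (successors {x}): φ is true.
  y (successors ∅): φ is true.
  z (successors {u, v, y}): φ is false.
For instance, at u:
  At u: □(p ∧ ¬q) requires p ∧ ¬q at every successor {v, y}.
    p ∧ ¬q fails at y, so □(p ∧ ¬q) is false at u.
Satisfying worlds: {x, y}

x, y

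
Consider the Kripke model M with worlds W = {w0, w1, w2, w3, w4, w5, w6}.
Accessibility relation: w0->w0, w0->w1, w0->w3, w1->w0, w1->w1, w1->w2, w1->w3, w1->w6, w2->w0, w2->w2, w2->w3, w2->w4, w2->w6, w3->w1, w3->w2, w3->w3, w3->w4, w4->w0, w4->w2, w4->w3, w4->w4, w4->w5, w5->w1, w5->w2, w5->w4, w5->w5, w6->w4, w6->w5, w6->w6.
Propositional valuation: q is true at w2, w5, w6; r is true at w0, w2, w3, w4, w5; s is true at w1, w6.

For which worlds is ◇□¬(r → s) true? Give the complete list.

Recall that □ψ holds at a world iff ψ holds at every accessible world, and ◇ψ holds iff ψ holds at some accessible world.
Let φ = ◇□¬(r → s). Evaluate φ at each world:
  w0 (successors {w0, w1, w3}): φ is false.
  w1 (successors {w0, w1, w2, w3, w6}): φ is false.
  w2 (successors {w0, w2, w3, w4, w6}): φ is true.
  w3 (successors {w1, w2, w3, w4}): φ is true.
  w4 (successors {w0, w2, w3, w4, w5}): φ is true.
  w5 (successors {w1, w2, w4, w5}): φ is true.
  w6 (successors {w4, w5, w6}): φ is true.
For instance, at w0:
  At w0: ◇□¬(r → s) requires □¬(r → s) at some successor in {w0, w1, w3}.
    At w0: □¬(r → s) is false.
    At w1: □¬(r → s) is false.
    At w3: □¬(r → s) is false.
  So ◇□¬(r → s) is false at w0.
Satisfying worlds: {w2, w3, w4, w5, w6}

w2, w3, w4, w5, w6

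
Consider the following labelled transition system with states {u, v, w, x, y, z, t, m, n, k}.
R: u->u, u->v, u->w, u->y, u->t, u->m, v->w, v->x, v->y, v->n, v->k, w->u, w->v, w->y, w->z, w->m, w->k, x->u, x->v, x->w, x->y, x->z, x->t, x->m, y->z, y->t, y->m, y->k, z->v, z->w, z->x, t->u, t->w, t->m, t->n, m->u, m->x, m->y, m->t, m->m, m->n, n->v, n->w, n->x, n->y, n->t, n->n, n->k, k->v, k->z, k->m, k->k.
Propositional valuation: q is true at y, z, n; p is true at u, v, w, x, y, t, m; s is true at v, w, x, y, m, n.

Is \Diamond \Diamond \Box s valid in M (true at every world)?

Let φ = \Diamond \Diamond \Box s. Evaluate φ at each world:
  u (successors {u, v, w, y, t, m}): φ is true.
  v (successors {w, x, y, n, k}): φ is true.
  w (successors {u, v, y, z, m, k}): φ is true.
  x (successors {u, v, w, y, z, t, m}): φ is true.
  y (successors {z, t, m, k}): φ is true.
  z (successors {v, w, x}): φ is true.
  t (successors {u, w, m, n}): φ is true.
  m (successors {u, x, y, t, m, n}): φ is true.
  n (successors {v, w, x, y, t, n, k}): φ is true.
  k (successors {v, z, m, k}): φ is true.
For instance, at y:
  At y: \Diamond \Diamond \Box s requires \Diamond \Box s at some successor in {z, t, m, k}.
    \Diamond \Box s holds at k, so \Diamond \Diamond \Box s is true at y.
      At k: \Diamond \Box s requires \Box s at some successor in {v, z, m, k}.
        \Box s holds at z, so \Diamond \Box s is true at k.

Yes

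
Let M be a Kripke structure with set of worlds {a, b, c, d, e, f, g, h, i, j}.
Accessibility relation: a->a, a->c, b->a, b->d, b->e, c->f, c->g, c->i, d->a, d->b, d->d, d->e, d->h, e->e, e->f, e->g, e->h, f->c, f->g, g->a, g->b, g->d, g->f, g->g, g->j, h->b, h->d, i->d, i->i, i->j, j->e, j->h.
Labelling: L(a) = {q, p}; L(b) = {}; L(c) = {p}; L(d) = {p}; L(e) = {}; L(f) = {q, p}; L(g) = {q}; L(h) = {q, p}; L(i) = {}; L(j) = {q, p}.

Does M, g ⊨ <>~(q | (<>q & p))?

At g: <>~(q | (<>q & p)) requires ~(q | (<>q & p)) at some successor in {a, b, d, f, g, j}.
  ~(q | (<>q & p)) holds at b, so <>~(q | (<>q & p)) is true at g.
    At b: q | (<>q & p) is false, so ~(q | (<>q & p)) is true.
      At b: q is false, <>q & p is false, so q | (<>q & p) is false.

Yes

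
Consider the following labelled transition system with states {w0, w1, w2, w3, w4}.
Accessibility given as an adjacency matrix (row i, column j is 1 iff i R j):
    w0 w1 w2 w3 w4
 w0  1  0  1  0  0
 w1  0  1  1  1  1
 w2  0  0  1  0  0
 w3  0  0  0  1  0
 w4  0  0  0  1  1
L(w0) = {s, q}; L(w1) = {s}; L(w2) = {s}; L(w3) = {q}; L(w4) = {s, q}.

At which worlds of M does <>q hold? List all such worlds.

w0, w1, w3, w4

Recall that <>ψ holds at a world iff ψ holds at some accessible world.
Let φ = <>q. Evaluate φ at each world:
  w0 (successors {w0, w2}): φ is true.
  w1 (successors {w1, w2, w3, w4}): φ is true.
  w2 (successors {w2}): φ is false.
  w3 (successors {w3}): φ is true.
  w4 (successors {w3, w4}): φ is true.
For instance, at w2:
  At w2: <>q requires q at some successor in {w2}.
    At w2: q is false.
  So <>q is false at w2.
Satisfying worlds: {w0, w1, w3, w4}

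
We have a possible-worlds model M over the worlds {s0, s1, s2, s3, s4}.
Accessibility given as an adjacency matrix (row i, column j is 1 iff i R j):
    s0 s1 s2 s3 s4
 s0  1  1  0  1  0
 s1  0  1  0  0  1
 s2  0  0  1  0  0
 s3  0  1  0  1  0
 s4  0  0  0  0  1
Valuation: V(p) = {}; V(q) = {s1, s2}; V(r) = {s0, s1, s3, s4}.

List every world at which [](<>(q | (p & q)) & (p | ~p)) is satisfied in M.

Let φ = [](<>(q | (p & q)) & (p | ~p)). Evaluate φ at each world:
  s0 (successors {s0, s1, s3}): φ is true.
  s1 (successors {s1, s4}): φ is false.
  s2 (successors {s2}): φ is true.
  s3 (successors {s1, s3}): φ is true.
  s4 (successors {s4}): φ is false.
For instance, at s3:
  At s3: [](<>(q | (p & q)) & (p | ~p)) requires <>(q | (p & q)) & (p | ~p) at every successor {s1, s3}.
      At s1: <>(q | (p & q)) is true, p | ~p is true, so <>(q | (p & q)) & (p | ~p) is true.
      At s3: <>(q | (p & q)) is true, p | ~p is true, so <>(q | (p & q)) & (p | ~p) is true.
  So [](<>(q | (p & q)) & (p | ~p)) is true at s3.
Satisfying worlds: {s0, s2, s3}

s0, s2, s3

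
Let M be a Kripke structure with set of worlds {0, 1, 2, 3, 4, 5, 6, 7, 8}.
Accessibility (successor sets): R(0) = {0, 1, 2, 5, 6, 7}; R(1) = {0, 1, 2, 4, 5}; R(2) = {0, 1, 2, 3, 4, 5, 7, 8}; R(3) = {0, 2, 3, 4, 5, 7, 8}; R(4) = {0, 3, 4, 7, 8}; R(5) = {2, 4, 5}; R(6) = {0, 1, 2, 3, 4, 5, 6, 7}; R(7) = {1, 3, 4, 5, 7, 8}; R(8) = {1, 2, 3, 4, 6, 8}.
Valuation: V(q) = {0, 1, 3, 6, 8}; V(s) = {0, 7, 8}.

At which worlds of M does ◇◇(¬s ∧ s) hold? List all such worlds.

none

Let φ = ◇◇(¬s ∧ s). Evaluate φ at each world:
  0 (successors {0, 1, 2, 5, 6, 7}): φ is false.
  1 (successors {0, 1, 2, 4, 5}): φ is false.
  2 (successors {0, 1, 2, 3, 4, 5, 7, 8}): φ is false.
  3 (successors {0, 2, 3, 4, 5, 7, 8}): φ is false.
  4 (successors {0, 3, 4, 7, 8}): φ is false.
  5 (successors {2, 4, 5}): φ is false.
  6 (successors {0, 1, 2, 3, 4, 5, 6, 7}): φ is false.
  7 (successors {1, 3, 4, 5, 7, 8}): φ is false.
  8 (successors {1, 2, 3, 4, 6, 8}): φ is false.
For instance, at 4:
  At 4: ◇◇(¬s ∧ s) requires ◇(¬s ∧ s) at some successor in {0, 3, 4, 7, 8}.
    At 0: ◇(¬s ∧ s) is false.
    At 3: ◇(¬s ∧ s) is false.
    At 4: ◇(¬s ∧ s) is false.
    At 7: ◇(¬s ∧ s) is false.
    At 8: ◇(¬s ∧ s) is false.
  So ◇◇(¬s ∧ s) is false at 4.
Satisfying worlds: none.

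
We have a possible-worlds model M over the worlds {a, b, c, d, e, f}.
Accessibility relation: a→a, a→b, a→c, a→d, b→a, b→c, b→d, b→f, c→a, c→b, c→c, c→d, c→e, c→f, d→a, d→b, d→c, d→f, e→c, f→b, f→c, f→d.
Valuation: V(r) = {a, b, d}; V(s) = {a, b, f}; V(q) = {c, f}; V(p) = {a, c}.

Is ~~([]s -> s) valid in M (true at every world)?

Yes

Recall that []ψ holds at a world iff ψ holds at every accessible world, and <>ψ holds iff ψ holds at some accessible world.
Let φ = ~~([]s -> s). Evaluate φ at each world:
  a (successors {a, b, c, d}): φ is true.
  b (successors {a, c, d, f}): φ is true.
  c (successors {a, b, c, d, e, f}): φ is true.
  d (successors {a, b, c, f}): φ is true.
  e (successors {c}): φ is true.
  f (successors {b, c, d}): φ is true.
For instance, at c:
  At c: ~([]s -> s) is false, so ~~([]s -> s) is true.
    At c: []s -> s is true, so ~([]s -> s) is false.
      At c: []s is false, s is false, so []s -> s is true.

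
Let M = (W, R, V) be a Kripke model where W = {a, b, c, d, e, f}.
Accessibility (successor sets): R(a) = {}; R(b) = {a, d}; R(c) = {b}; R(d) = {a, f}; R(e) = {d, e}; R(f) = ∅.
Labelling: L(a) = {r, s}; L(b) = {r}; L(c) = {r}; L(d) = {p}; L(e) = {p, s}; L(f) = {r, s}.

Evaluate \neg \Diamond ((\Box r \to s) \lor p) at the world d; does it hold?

No

Recall that \Box ψ holds at a world iff ψ holds at every accessible world, and \Diamond ψ holds iff ψ holds at some accessible world.
At d: \Diamond ((\Box r \to s) \lor p) is true, so \neg \Diamond ((\Box r \to s) \lor p) is false.
  At d: \Diamond ((\Box r \to s) \lor p) requires (\Box r \to s) \lor p at some successor in {a, f}.
    (\Box r \to s) \lor p holds at a, so \Diamond ((\Box r \to s) \lor p) is true at d.
      At a: \Box r \to s is true, p is false, so (\Box r \to s) \lor p is true.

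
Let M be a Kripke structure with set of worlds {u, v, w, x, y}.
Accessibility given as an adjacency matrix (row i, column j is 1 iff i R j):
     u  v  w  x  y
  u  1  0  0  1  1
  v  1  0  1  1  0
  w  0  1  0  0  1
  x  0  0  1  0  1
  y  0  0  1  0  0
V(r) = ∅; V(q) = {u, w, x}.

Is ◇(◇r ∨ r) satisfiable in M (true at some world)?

No

Let φ = ◇(◇r ∨ r). Evaluate φ at each world:
  u (successors {u, x, y}): φ is false.
  v (successors {u, w, x}): φ is false.
  w (successors {v, y}): φ is false.
  x (successors {w, y}): φ is false.
  y (successors {w}): φ is false.
For instance, at w:
  At w: ◇(◇r ∨ r) requires ◇r ∨ r at some successor in {v, y}.
    At v: ◇r ∨ r is false.
    At y: ◇r ∨ r is false.
  So ◇(◇r ∨ r) is false at w.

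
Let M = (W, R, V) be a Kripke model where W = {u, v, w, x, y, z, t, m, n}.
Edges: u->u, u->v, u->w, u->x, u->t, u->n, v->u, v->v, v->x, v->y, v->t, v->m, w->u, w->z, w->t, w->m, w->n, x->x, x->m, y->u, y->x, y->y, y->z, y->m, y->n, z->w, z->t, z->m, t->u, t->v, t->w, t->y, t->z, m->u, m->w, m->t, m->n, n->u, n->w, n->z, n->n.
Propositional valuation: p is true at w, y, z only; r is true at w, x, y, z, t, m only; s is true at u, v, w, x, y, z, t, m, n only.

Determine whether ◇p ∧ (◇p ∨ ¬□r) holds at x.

No

At x: ◇p is false, ◇p ∨ ¬□r is false, so ◇p ∧ (◇p ∨ ¬□r) is false.
  At x: ◇p requires p at some successor in {x, m}.
    At x: p is false.
    At m: p is false.
  So ◇p is false at x.
  At x: ◇p is false, ¬□r is false, so ◇p ∨ ¬□r is false.
    At x: ◇p requires p at some successor in {x, m}.
      At x: p is false.
      At m: p is false.
    So ◇p is false at x.
    At x: □r is true, so ¬□r is false.
      At x: □r requires r at every successor {x, m}.
        At x: r is true.
        At m: r is true.
      So □r is true at x.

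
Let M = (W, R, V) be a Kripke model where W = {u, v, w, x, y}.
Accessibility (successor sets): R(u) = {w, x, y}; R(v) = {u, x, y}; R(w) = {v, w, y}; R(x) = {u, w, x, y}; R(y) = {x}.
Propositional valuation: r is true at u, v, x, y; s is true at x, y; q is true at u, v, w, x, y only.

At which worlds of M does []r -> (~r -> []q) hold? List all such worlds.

u, v, w, x, y

Recall that []ψ holds at a world iff ψ holds at every accessible world, and <>ψ holds iff ψ holds at some accessible world.
Let φ = []r -> (~r -> []q). Evaluate φ at each world:
  u (successors {w, x, y}): φ is true.
  v (successors {u, x, y}): φ is true.
  w (successors {v, w, y}): φ is true.
  x (successors {u, w, x, y}): φ is true.
  y (successors {x}): φ is true.
For instance, at v:
  At v: []r is true, ~r -> []q is true, so []r -> (~r -> []q) is true.
    At v: []r requires r at every successor {u, x, y}.
      At u: r is true.
      At x: r is true.
      At y: r is true.
    So []r is true at v.
    At v: ~r is false, []q is true, so ~r -> []q is true.
      At v: []q requires q at every successor {u, x, y}.
        At u: q is true.
        At x: q is true.
        At y: q is true.
      So []q is true at v.
Satisfying worlds: {u, v, w, x, y}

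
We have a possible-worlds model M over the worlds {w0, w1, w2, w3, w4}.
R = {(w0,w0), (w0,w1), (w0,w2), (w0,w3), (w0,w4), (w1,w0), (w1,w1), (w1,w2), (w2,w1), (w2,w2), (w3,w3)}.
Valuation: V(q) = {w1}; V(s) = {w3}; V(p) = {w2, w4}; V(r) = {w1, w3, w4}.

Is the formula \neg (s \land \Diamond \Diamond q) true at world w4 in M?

At w4: s \land \Diamond \Diamond q is false, so \neg (s \land \Diamond \Diamond q) is true.
  At w4: s is false, \Diamond \Diamond q is false, so s \land \Diamond \Diamond q is false.
    At w4: no accessible worlds, so \Diamond \Diamond q is false.

Yes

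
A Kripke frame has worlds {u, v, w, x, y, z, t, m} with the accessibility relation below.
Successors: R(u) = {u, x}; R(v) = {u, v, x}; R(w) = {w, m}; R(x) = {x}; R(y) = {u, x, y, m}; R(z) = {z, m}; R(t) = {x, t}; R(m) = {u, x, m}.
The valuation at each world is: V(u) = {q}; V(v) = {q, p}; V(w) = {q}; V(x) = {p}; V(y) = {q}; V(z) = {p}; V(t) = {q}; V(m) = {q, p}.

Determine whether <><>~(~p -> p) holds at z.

Yes

At z: <><>~(~p -> p) requires <>~(~p -> p) at some successor in {z, m}.
  <>~(~p -> p) holds at m, so <><>~(~p -> p) is true at z.
    At m: <>~(~p -> p) requires ~(~p -> p) at some successor in {u, x, m}.
      ~(~p -> p) holds at u, so <>~(~p -> p) is true at m.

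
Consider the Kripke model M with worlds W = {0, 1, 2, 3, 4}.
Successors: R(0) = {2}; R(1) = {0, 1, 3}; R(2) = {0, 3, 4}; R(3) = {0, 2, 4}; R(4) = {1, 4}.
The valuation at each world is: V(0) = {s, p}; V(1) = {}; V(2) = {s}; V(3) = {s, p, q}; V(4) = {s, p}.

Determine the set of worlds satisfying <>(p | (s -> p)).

Recall that <>ψ holds at a world iff ψ holds at some accessible world.
Let φ = <>(p | (s -> p)). Evaluate φ at each world:
  0 (successors {2}): φ is false.
  1 (successors {0, 1, 3}): φ is true.
  2 (successors {0, 3, 4}): φ is true.
  3 (successors {0, 2, 4}): φ is true.
  4 (successors {1, 4}): φ is true.
For instance, at 4:
  At 4: <>(p | (s -> p)) requires p | (s -> p) at some successor in {1, 4}.
    p | (s -> p) holds at 1, so <>(p | (s -> p)) is true at 4.
Satisfying worlds: {1, 2, 3, 4}

1, 2, 3, 4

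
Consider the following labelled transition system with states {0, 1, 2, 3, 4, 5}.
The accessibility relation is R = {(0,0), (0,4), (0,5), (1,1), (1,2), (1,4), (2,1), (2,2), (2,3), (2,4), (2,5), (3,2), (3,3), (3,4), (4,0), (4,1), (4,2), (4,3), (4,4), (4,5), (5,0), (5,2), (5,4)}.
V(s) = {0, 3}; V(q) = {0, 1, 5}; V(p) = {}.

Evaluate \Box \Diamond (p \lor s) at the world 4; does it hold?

At 4: \Box \Diamond (p \lor s) requires \Diamond (p \lor s) at every successor {0, 1, 2, 3, 4, 5}.
  \Diamond (p \lor s) fails at 1, so \Box \Diamond (p \lor s) is false at 4.
    At 1: \Diamond (p \lor s) requires p \lor s at some successor in {1, 2, 4}.
      At 1: p \lor s is false.
      At 2: p \lor s is false.
      At 4: p \lor s is false.
    So \Diamond (p \lor s) is false at 1.

No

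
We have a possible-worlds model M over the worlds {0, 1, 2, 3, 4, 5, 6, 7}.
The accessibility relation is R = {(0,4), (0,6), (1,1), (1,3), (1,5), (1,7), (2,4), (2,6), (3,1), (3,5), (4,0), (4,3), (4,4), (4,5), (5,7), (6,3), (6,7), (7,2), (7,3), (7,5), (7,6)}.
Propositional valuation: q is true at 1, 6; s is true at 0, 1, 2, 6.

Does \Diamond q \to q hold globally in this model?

Recall that \Diamond ψ holds at a world iff ψ holds at some accessible world.
Let φ = \Diamond q \to q. Evaluate φ at each world:
  0 (successors {4, 6}): φ is false.
  1 (successors {1, 3, 5, 7}): φ is true.
  2 (successors {4, 6}): φ is false.
  3 (successors {1, 5}): φ is false.
  4 (successors {0, 3, 4, 5}): φ is true.
  5 (successors {7}): φ is true.
  6 (successors {3, 7}): φ is true.
  7 (successors {2, 3, 5, 6}): φ is false.
Detail at 0 (counterexample):
  At 0: \Diamond q is true, q is false, so \Diamond q \to q is false.
    At 0: \Diamond q requires q at some successor in {4, 6}.
      q holds at 6, so \Diamond q is true at 0.

No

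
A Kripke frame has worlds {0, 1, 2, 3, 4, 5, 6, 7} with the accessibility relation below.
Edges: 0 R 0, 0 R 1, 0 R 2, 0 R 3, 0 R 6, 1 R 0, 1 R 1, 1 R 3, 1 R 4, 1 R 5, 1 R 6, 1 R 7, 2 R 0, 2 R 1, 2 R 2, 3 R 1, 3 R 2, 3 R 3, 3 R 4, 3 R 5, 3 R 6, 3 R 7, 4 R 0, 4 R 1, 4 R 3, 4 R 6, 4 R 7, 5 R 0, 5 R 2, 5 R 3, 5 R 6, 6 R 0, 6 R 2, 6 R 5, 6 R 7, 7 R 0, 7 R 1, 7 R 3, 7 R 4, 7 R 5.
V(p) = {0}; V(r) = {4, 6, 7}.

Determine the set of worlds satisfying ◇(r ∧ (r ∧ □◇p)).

0, 1, 3, 4, 5

Let φ = ◇(r ∧ (r ∧ □◇p)). Evaluate φ at each world:
  0 (successors {0, 1, 2, 3, 6}): φ is true.
  1 (successors {0, 1, 3, 4, 5, 6, 7}): φ is true.
  2 (successors {0, 1, 2}): φ is false.
  3 (successors {1, 2, 3, 4, 5, 6, 7}): φ is true.
  4 (successors {0, 1, 3, 6, 7}): φ is true.
  5 (successors {0, 2, 3, 6}): φ is true.
  6 (successors {0, 2, 5, 7}): φ is false.
  7 (successors {0, 1, 3, 4, 5}): φ is false.
For instance, at 2:
  At 2: ◇(r ∧ (r ∧ □◇p)) requires r ∧ (r ∧ □◇p) at some successor in {0, 1, 2}.
    At 0: r ∧ (r ∧ □◇p) is false.
    At 1: r ∧ (r ∧ □◇p) is false.
    At 2: r ∧ (r ∧ □◇p) is false.
  So ◇(r ∧ (r ∧ □◇p)) is false at 2.
Satisfying worlds: {0, 1, 3, 4, 5}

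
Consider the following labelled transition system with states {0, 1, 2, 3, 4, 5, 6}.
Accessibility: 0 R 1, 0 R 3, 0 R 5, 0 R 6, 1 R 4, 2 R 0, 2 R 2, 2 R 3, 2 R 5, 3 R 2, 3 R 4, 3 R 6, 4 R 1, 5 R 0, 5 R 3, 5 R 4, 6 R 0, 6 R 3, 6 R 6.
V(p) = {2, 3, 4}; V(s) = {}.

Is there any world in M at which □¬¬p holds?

Let φ = □¬¬p. Evaluate φ at each world:
  0 (successors {1, 3, 5, 6}): φ is false.
  1 (successors {4}): φ is true.
  2 (successors {0, 2, 3, 5}): φ is false.
  3 (successors {2, 4, 6}): φ is false.
  4 (successors {1}): φ is false.
  5 (successors {0, 3, 4}): φ is false.
  6 (successors {0, 3, 6}): φ is false.
Detail at 1 (witness):
  At 1: □¬¬p requires ¬¬p at every successor {4}.
    At 4: ¬¬p is true.
  So □¬¬p is true at 1.

Yes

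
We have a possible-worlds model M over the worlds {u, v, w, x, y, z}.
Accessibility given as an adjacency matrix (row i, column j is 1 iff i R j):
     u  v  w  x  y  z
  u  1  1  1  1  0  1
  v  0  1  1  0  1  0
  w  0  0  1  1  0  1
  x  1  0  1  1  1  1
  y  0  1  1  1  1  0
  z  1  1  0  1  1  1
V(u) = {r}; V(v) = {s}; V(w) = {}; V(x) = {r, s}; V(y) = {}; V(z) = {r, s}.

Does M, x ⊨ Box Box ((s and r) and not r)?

Recall that Box ψ holds at a world iff ψ holds at every accessible world, and Dia ψ holds iff ψ holds at some accessible world.
At x: Box Box ((s and r) and not r) requires Box ((s and r) and not r) at every successor {u, w, x, y, z}.
  Box ((s and r) and not r) fails at u, so Box Box ((s and r) and not r) is false at x.
    At u: Box ((s and r) and not r) requires (s and r) and not r at every successor {u, v, w, x, z}.
      (s and r) and not r fails at u, so Box ((s and r) and not r) is false at u.

No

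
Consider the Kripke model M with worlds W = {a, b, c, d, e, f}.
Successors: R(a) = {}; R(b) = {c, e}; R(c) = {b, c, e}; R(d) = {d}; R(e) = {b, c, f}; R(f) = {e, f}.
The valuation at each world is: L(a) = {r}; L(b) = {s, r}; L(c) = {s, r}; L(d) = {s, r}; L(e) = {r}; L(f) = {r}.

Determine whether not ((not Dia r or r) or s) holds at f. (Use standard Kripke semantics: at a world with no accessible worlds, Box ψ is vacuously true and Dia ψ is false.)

At f: (not Dia r or r) or s is true, so not ((not Dia r or r) or s) is false.
  At f: not Dia r or r is true, s is false, so (not Dia r or r) or s is true.
    At f: not Dia r is false, r is true, so not Dia r or r is true.
      At f: Dia r is true, so not Dia r is false.

No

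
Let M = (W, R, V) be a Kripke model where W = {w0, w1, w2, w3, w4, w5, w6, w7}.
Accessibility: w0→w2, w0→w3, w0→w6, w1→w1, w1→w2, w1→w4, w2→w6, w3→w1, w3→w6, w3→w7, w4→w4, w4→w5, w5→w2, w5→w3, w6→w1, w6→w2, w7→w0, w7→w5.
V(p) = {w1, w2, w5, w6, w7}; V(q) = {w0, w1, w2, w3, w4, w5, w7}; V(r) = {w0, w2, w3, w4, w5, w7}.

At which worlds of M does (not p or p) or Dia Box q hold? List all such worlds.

Let φ = (not p or p) or Dia Box q. Evaluate φ at each world:
  w0 (successors {w2, w3, w6}): φ is true.
  w1 (successors {w1, w2, w4}): φ is true.
  w2 (successors {w6}): φ is true.
  w3 (successors {w1, w6, w7}): φ is true.
  w4 (successors {w4, w5}): φ is true.
  w5 (successors {w2, w3}): φ is true.
  w6 (successors {w1, w2}): φ is true.
  w7 (successors {w0, w5}): φ is true.
For instance, at w2:
  At w2: not p or p is true, Dia Box q is true, so (not p or p) or Dia Box q is true.
    At w2: Dia Box q requires Box q at some successor in {w6}.
      Box q holds at w6, so Dia Box q is true at w2.
Satisfying worlds: {w0, w1, w2, w3, w4, w5, w6, w7}

w0, w1, w2, w3, w4, w5, w6, w7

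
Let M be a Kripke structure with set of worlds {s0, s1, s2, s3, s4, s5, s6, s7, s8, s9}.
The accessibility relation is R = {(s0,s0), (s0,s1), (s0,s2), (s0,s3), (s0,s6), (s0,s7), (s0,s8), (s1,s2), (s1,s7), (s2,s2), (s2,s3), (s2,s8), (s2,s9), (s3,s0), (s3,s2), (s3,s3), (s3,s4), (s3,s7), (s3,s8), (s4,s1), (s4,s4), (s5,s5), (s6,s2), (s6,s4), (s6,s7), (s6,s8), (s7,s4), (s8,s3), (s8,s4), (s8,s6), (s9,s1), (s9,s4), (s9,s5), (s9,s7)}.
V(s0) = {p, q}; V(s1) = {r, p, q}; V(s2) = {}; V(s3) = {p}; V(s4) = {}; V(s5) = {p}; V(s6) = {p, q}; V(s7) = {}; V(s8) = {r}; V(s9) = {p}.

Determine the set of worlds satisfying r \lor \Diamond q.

s0, s1, s3, s4, s8, s9

Let φ = r \lor \Diamond q. Evaluate φ at each world:
  s0 (successors {s0, s1, s2, s3, s6, s7, s8}): φ is true.
  s1 (successors {s2, s7}): φ is true.
  s2 (successors {s2, s3, s8, s9}): φ is false.
  s3 (successors {s0, s2, s3, s4, s7, s8}): φ is true.
  s4 (successors {s1, s4}): φ is true.
  s5 (successors {s5}): φ is false.
  s6 (successors {s2, s4, s7, s8}): φ is false.
  s7 (successors {s4}): φ is false.
  s8 (successors {s3, s4, s6}): φ is true.
  s9 (successors {s1, s4, s5, s7}): φ is true.
For instance, at s9:
  At s9: r is false, \Diamond q is true, so r \lor \Diamond q is true.
    At s9: \Diamond q requires q at some successor in {s1, s4, s5, s7}.
      q holds at s1, so \Diamond q is true at s9.
Satisfying worlds: {s0, s1, s3, s4, s8, s9}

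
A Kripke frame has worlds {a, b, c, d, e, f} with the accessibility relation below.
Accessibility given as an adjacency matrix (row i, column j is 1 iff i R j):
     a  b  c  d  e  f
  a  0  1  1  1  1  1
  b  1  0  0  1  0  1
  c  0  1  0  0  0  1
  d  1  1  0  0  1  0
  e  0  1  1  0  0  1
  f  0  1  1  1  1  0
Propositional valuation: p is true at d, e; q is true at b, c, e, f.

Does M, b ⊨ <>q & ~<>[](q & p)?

At b: <>q is true, ~<>[](q & p) is true, so <>q & ~<>[](q & p) is true.
  At b: <>q requires q at some successor in {a, d, f}.
    q holds at f, so <>q is true at b.
  At b: <>[](q & p) is false, so ~<>[](q & p) is true.
    At b: <>[](q & p) requires [](q & p) at some successor in {a, d, f}.
      At a: [](q & p) is false.
      At d: [](q & p) is false.
      At f: [](q & p) is false.
    So <>[](q & p) is false at b.

Yes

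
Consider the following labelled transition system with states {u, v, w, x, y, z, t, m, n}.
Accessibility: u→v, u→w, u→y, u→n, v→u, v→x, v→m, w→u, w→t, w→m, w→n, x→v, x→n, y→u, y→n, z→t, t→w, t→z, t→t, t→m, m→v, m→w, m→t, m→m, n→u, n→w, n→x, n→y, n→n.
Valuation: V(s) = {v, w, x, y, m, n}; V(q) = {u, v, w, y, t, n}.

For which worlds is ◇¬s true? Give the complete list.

Let φ = ◇¬s. Evaluate φ at each world:
  u (successors {v, w, y, n}): φ is false.
  v (successors {u, x, m}): φ is true.
  w (successors {u, t, m, n}): φ is true.
  x (successors {v, n}): φ is false.
  y (successors {u, n}): φ is true.
  z (successors {t}): φ is true.
  t (successors {w, z, t, m}): φ is true.
  m (successors {v, w, t, m}): φ is true.
  n (successors {u, w, x, y, n}): φ is true.
For instance, at y:
  At y: ◇¬s requires ¬s at some successor in {u, n}.
    ¬s holds at u, so ◇¬s is true at y.
Satisfying worlds: {v, w, y, z, t, m, n}

v, w, y, z, t, m, n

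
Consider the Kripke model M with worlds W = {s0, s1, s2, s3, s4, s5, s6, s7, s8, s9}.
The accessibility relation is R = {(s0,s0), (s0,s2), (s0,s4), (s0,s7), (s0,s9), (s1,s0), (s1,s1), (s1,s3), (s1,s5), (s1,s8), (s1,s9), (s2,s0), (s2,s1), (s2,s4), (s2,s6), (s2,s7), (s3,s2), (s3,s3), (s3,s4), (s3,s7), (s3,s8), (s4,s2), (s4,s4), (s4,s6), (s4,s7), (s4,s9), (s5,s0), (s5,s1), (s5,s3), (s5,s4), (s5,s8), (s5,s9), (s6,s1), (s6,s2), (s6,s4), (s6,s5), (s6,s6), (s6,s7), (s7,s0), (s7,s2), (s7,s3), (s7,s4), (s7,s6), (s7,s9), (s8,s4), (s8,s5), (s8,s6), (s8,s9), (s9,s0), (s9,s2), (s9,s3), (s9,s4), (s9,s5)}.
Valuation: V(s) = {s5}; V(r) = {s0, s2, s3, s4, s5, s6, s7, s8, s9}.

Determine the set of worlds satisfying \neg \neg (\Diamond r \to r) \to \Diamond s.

s1, s6, s8, s9

Recall that \Diamond ψ holds at a world iff ψ holds at some accessible world.
Let φ = \neg \neg (\Diamond r \to r) \to \Diamond s. Evaluate φ at each world:
  s0 (successors {s0, s2, s4, s7, s9}): φ is false.
  s1 (successors {s0, s1, s3, s5, s8, s9}): φ is true.
  s2 (successors {s0, s1, s4, s6, s7}): φ is false.
  s3 (successors {s2, s3, s4, s7, s8}): φ is false.
  s4 (successors {s2, s4, s6, s7, s9}): φ is false.
  s5 (successors {s0, s1, s3, s4, s8, s9}): φ is false.
  s6 (successors {s1, s2, s4, s5, s6, s7}): φ is true.
  s7 (successors {s0, s2, s3, s4, s6, s9}): φ is false.
  s8 (successors {s4, s5, s6, s9}): φ is true.
  s9 (successors {s0, s2, s3, s4, s5}): φ is true.
For instance, at s5:
  At s5: \neg \neg (\Diamond r \to r) is true, \Diamond s is false, so \neg \neg (\Diamond r \to r) \to \Diamond s is false.
    At s5: \neg (\Diamond r \to r) is false, so \neg \neg (\Diamond r \to r) is true.
      At s5: \Diamond r \to r is true, so \neg (\Diamond r \to r) is false.
    At s5: \Diamond s requires s at some successor in {s0, s1, s3, s4, s8, s9}.
      At s0: s is false.
      At s1: s is false.
      At s3: s is false.
      At s4: s is false.
      At s8: s is false.
      At s9: s is false.
    So \Diamond s is false at s5.
Satisfying worlds: {s1, s6, s8, s9}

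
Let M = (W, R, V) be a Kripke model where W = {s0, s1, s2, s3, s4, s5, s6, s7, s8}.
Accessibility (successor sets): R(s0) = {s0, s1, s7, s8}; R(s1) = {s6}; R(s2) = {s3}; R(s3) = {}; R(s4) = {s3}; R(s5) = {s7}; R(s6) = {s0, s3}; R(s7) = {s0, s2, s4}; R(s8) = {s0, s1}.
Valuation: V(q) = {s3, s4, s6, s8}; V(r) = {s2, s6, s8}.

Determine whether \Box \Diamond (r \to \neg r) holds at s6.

At s6: \Box \Diamond (r \to \neg r) requires \Diamond (r \to \neg r) at every successor {s0, s3}.
  \Diamond (r \to \neg r) fails at s3, so \Box \Diamond (r \to \neg r) is false at s6.
    At s3: no accessible worlds, so \Diamond (r \to \neg r) is false.

No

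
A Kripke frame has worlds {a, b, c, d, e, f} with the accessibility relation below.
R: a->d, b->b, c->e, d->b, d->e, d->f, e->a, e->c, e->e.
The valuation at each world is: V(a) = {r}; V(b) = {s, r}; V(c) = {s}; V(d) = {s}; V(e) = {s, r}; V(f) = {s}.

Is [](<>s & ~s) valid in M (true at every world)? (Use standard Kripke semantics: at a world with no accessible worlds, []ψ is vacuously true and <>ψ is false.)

Recall that []ψ holds at a world iff ψ holds at every accessible world, and <>ψ holds iff ψ holds at some accessible world.
Let φ = [](<>s & ~s). Evaluate φ at each world:
  a (successors {d}): φ is false.
  b (successors {b}): φ is false.
  c (successors {e}): φ is false.
  d (successors {b, e, f}): φ is false.
  e (successors {a, c, e}): φ is false.
  f (successors ∅): φ is true.
Detail at a (counterexample):
  At a: [](<>s & ~s) requires <>s & ~s at every successor {d}.
    <>s & ~s fails at d, so [](<>s & ~s) is false at a.
      At d: <>s is true, ~s is false, so <>s & ~s is false.

No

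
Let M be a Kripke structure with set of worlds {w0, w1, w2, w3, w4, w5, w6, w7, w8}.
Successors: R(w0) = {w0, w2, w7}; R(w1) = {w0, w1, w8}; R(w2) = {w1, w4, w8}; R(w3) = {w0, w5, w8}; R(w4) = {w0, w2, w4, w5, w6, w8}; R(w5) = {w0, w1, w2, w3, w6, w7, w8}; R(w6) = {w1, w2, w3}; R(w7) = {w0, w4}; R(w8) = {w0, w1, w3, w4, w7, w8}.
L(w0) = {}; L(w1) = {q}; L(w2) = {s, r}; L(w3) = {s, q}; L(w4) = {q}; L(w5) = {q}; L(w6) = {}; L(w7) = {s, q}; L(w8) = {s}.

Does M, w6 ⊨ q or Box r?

At w6: q is false, Box r is false, so q or Box r is false.
  At w6: Box r requires r at every successor {w1, w2, w3}.
    r fails at w1, so Box r is false at w6.

No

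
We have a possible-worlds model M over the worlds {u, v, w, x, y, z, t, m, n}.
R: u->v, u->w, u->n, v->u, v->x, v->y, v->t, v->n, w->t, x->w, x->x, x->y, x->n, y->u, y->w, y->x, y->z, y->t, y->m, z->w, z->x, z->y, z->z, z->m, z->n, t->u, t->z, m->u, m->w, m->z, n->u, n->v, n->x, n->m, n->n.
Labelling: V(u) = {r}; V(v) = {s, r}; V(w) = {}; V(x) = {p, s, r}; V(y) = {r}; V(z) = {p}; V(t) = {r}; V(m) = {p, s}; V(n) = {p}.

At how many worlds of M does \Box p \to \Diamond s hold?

9

Let φ = \Box p \to \Diamond s. Evaluate φ at each world:
  u (successors {v, w, n}): φ is true.
  v (successors {u, x, y, t, n}): φ is true.
  w (successors {t}): φ is true.
  x (successors {w, x, y, n}): φ is true.
  y (successors {u, w, x, z, t, m}): φ is true.
  z (successors {w, x, y, z, m, n}): φ is true.
  t (successors {u, z}): φ is true.
  m (successors {u, w, z}): φ is true.
  n (successors {u, v, x, m, n}): φ is true.
For instance, at y:
  At y: \Box p is false, \Diamond s is true, so \Box p \to \Diamond s is true.
    At y: \Box p requires p at every successor {u, w, x, z, t, m}.
      p fails at u, so \Box p is false at y.
    At y: \Diamond s requires s at some successor in {u, w, x, z, t, m}.
      s holds at x, so \Diamond s is true at y.
Satisfying worlds: {u, v, w, x, y, z, t, m, n}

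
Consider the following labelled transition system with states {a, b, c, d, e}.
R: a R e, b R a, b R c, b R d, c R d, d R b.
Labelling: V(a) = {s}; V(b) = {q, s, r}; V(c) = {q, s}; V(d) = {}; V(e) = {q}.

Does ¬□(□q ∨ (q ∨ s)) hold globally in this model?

Let φ = ¬□(□q ∨ (q ∨ s)). Evaluate φ at each world:
  a (successors {e}): φ is false.
  b (successors {a, c, d}): φ is false.
  c (successors {d}): φ is false.
  d (successors {b}): φ is false.
  e (successors ∅): φ is false.
Detail at a (counterexample):
  At a: □(□q ∨ (q ∨ s)) is true, so ¬□(□q ∨ (q ∨ s)) is false.
    At a: □(□q ∨ (q ∨ s)) requires □q ∨ (q ∨ s) at every successor {e}.
      At e: □q ∨ (q ∨ s) is true.
    So □(□q ∨ (q ∨ s)) is true at a.

No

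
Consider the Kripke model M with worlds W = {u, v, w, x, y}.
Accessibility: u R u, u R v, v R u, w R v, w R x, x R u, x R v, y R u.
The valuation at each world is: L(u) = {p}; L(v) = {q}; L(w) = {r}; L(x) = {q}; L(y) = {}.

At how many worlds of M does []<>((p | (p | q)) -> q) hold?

Let φ = []<>((p | (p | q)) -> q). Evaluate φ at each world:
  u (successors {u, v}): φ is false.
  v (successors {u}): φ is true.
  w (successors {v, x}): φ is false.
  x (successors {u, v}): φ is false.
  y (successors {u}): φ is true.
For instance, at x:
  At x: []<>((p | (p | q)) -> q) requires <>((p | (p | q)) -> q) at every successor {u, v}.
    <>((p | (p | q)) -> q) fails at v, so []<>((p | (p | q)) -> q) is false at x.
      At v: <>((p | (p | q)) -> q) requires (p | (p | q)) -> q at some successor in {u}.
        At u: (p | (p | q)) -> q is false.
      So <>((p | (p | q)) -> q) is false at v.
Satisfying worlds: {v, y}

2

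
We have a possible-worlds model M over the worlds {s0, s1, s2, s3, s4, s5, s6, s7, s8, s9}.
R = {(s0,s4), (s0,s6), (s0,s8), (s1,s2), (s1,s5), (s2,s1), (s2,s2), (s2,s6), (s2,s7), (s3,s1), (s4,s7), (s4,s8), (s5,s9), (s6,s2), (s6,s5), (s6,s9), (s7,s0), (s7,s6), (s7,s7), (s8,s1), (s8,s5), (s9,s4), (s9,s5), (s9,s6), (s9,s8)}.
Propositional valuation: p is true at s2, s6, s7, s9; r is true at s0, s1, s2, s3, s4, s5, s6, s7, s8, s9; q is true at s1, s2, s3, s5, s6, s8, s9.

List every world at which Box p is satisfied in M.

s5

Let φ = Box p. Evaluate φ at each world:
  s0 (successors {s4, s6, s8}): φ is false.
  s1 (successors {s2, s5}): φ is false.
  s2 (successors {s1, s2, s6, s7}): φ is false.
  s3 (successors {s1}): φ is false.
  s4 (successors {s7, s8}): φ is false.
  s5 (successors {s9}): φ is true.
  s6 (successors {s2, s5, s9}): φ is false.
  s7 (successors {s0, s6, s7}): φ is false.
  s8 (successors {s1, s5}): φ is false.
  s9 (successors {s4, s5, s6, s8}): φ is false.
For instance, at s6:
  At s6: Box p requires p at every successor {s2, s5, s9}.
    p fails at s5, so Box p is false at s6.
Satisfying worlds: {s5}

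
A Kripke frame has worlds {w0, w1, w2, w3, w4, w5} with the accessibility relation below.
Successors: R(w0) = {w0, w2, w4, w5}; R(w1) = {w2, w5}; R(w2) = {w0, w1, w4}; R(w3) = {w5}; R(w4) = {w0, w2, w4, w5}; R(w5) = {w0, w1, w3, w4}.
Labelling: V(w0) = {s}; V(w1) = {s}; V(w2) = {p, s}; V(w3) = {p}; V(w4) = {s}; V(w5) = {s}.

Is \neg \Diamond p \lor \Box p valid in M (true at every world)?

Let φ = \neg \Diamond p \lor \Box p. Evaluate φ at each world:
  w0 (successors {w0, w2, w4, w5}): φ is false.
  w1 (successors {w2, w5}): φ is false.
  w2 (successors {w0, w1, w4}): φ is true.
  w3 (successors {w5}): φ is true.
  w4 (successors {w0, w2, w4, w5}): φ is false.
  w5 (successors {w0, w1, w3, w4}): φ is false.
Detail at w0 (counterexample):
  At w0: \neg \Diamond p is false, \Box p is false, so \neg \Diamond p \lor \Box p is false.
    At w0: \Diamond p is true, so \neg \Diamond p is false.
      At w0: \Diamond p requires p at some successor in {w0, w2, w4, w5}.
        p holds at w2, so \Diamond p is true at w0.
    At w0: \Box p requires p at every successor {w0, w2, w4, w5}.
      p fails at w0, so \Box p is false at w0.

No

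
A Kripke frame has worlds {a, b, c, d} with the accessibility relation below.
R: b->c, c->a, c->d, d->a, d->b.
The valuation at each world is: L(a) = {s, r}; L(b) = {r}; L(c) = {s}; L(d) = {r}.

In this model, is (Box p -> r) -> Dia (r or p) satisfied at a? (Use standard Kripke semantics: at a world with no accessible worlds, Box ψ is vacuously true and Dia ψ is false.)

At a: Box p -> r is true, Dia (r or p) is false, so (Box p -> r) -> Dia (r or p) is false.
  At a: Box p is true, r is true, so Box p -> r is true.
    At a: no accessible worlds, so Box p holds vacuously.
  At a: no accessible worlds, so Dia (r or p) is false.

No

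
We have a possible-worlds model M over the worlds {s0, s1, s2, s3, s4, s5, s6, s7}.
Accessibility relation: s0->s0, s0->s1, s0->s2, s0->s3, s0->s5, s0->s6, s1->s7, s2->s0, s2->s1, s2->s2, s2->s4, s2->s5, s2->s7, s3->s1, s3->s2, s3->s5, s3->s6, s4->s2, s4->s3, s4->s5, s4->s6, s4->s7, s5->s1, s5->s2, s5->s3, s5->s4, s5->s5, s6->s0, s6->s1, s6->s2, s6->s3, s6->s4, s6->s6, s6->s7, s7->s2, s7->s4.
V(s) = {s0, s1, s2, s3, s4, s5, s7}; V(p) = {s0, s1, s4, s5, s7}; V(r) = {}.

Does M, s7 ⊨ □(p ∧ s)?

No

Recall that □ψ holds at a world iff ψ holds at every accessible world, and ◇ψ holds iff ψ holds at some accessible world.
At s7: □(p ∧ s) requires p ∧ s at every successor {s2, s4}.
  p ∧ s fails at s2, so □(p ∧ s) is false at s7.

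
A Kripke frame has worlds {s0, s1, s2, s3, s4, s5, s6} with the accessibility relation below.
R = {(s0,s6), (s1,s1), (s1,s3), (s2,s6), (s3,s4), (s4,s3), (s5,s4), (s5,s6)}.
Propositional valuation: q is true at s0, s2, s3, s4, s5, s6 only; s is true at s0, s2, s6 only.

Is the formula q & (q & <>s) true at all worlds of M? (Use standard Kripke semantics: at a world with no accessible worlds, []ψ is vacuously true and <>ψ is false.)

No

Let φ = q & (q & <>s). Evaluate φ at each world:
  s0 (successors {s6}): φ is true.
  s1 (successors {s1, s3}): φ is false.
  s2 (successors {s6}): φ is true.
  s3 (successors {s4}): φ is false.
  s4 (successors {s3}): φ is false.
  s5 (successors {s4, s6}): φ is true.
  s6 (successors ∅): φ is false.
Detail at s1 (counterexample):
  At s1: q is false, q & <>s is false, so q & (q & <>s) is false.
    At s1: q is false, <>s is false, so q & <>s is false.
      At s1: <>s requires s at some successor in {s1, s3}.
        At s1: s is false.
        At s3: s is false.
      So <>s is false at s1.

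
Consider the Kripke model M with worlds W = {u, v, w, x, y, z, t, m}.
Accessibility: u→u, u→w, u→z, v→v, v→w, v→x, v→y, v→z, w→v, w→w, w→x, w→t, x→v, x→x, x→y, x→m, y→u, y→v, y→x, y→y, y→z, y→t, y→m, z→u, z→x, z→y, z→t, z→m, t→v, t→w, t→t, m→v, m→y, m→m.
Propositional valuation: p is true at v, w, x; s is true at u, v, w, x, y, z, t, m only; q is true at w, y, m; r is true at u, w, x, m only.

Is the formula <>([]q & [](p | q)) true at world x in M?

At x: <>([]q & [](p | q)) requires []q & [](p | q) at some successor in {v, x, y, m}.
  At v: []q & [](p | q) is false.
  At x: []q & [](p | q) is false.
  At y: []q & [](p | q) is false.
  At m: []q & [](p | q) is false.
So <>([]q & [](p | q)) is false at x.

No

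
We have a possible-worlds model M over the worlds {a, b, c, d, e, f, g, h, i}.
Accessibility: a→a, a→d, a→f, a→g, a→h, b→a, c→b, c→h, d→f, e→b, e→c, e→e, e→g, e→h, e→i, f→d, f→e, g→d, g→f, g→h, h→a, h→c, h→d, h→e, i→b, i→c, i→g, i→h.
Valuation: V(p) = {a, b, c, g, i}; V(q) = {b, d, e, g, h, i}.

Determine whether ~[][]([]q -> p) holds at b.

Yes

Recall that []ψ holds at a world iff ψ holds at every accessible world, and <>ψ holds iff ψ holds at some accessible world.
At b: [][]([]q -> p) is false, so ~[][]([]q -> p) is true.
  At b: [][]([]q -> p) requires []([]q -> p) at every successor {a}.
    []([]q -> p) fails at a, so [][]([]q -> p) is false at b.
      At a: []([]q -> p) requires []q -> p at every successor {a, d, f, g, h}.
        []q -> p fails at f, so []([]q -> p) is false at a.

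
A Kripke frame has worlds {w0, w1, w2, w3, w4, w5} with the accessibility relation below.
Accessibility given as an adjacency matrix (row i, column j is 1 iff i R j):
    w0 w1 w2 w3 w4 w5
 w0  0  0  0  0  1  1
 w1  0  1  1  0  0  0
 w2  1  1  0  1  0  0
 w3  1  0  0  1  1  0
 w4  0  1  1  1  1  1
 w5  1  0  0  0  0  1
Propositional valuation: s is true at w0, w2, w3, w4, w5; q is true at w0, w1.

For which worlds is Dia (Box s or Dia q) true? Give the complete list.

Let φ = Dia (Box s or Dia q). Evaluate φ at each world:
  w0 (successors {w4, w5}): φ is true.
  w1 (successors {w1, w2}): φ is true.
  w2 (successors {w0, w1, w3}): φ is true.
  w3 (successors {w0, w3, w4}): φ is true.
  w4 (successors {w1, w2, w3, w4, w5}): φ is true.
  w5 (successors {w0, w5}): φ is true.
For instance, at w5:
  At w5: Dia (Box s or Dia q) requires Box s or Dia q at some successor in {w0, w5}.
    Box s or Dia q holds at w0, so Dia (Box s or Dia q) is true at w5.
      At w0: Box s is true, Dia q is false, so Box s or Dia q is true.
Satisfying worlds: {w0, w1, w2, w3, w4, w5}

w0, w1, w2, w3, w4, w5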